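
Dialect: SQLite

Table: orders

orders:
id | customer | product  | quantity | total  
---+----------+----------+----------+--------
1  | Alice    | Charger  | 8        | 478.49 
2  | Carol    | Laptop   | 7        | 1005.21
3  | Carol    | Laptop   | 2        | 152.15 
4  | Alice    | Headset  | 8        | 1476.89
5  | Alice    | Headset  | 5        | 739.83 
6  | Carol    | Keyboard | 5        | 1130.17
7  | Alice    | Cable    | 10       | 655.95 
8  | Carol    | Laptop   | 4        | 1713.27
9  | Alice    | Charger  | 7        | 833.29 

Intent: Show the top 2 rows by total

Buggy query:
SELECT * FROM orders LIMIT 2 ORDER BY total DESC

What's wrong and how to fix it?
Bug: ORDER BY cannot follow LIMIT; LIMIT is the final clause

Fix: Swap the clauses: ORDER BY first, then LIMIT

Corrected query:
SELECT * FROM orders ORDER BY total DESC LIMIT 2

Result:
id | customer | product | quantity | total  
---+----------+---------+----------+--------
8  | Carol    | Laptop  | 4        | 1713.27
4  | Alice    | Headset | 8        | 1476.89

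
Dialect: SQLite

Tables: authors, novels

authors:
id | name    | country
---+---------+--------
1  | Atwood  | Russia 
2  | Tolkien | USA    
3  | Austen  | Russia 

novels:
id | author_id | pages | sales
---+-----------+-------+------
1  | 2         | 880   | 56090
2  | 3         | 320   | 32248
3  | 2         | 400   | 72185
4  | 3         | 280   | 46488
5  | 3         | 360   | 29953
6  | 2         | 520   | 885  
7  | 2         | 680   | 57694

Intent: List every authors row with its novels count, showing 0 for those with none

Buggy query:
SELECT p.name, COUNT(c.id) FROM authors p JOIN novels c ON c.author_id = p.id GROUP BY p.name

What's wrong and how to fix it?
Bug: INNER JOIN drops authors rows that have no matching novels rows

Fix: Use LEFT JOIN so parents without children still appear (COUNT(c.id) gives 0)

Corrected query:
SELECT p.name, COUNT(c.id) FROM authors p LEFT JOIN novels c ON c.author_id = p.id GROUP BY p.name

Result:
name    | COUNT(c.id)
--------+------------
Atwood  | 0          
Austen  | 3          
Tolkien | 4          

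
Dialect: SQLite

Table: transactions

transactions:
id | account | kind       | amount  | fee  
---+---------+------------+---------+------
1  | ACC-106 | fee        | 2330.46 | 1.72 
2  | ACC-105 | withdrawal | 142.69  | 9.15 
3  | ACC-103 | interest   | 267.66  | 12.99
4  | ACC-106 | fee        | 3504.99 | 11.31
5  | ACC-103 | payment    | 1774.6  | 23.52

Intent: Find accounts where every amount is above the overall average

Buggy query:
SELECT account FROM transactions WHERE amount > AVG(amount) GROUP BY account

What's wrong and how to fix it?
Bug: WHERE evaluates per row before aggregation, so AVG() is unavailable

Fix: Compute the overall average in a scalar subquery and compare each group's MIN against it in HAVING

Corrected query:
SELECT account FROM transactions GROUP BY account HAVING MIN(amount) > (SELECT AVG(amount) FROM transactions)

Result:
account
-------
ACC-106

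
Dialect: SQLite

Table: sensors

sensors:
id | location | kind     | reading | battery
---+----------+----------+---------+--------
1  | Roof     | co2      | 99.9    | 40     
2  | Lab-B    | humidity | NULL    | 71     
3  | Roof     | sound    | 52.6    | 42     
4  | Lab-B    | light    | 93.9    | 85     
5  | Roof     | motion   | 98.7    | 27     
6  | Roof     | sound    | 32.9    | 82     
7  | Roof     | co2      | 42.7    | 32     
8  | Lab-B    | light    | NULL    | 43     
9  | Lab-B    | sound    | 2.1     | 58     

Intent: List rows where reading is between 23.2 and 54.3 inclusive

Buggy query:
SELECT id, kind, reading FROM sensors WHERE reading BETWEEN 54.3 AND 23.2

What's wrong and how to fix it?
Bug: BETWEEN expects the lower bound first; with 54.3 AND 23.2 the range is empty

Fix: Write BETWEEN 23.2 AND 54.3

Corrected query:
SELECT id, kind, reading FROM sensors WHERE reading BETWEEN 23.2 AND 54.3

Result:
id | kind  | reading
---+-------+--------
3  | sound | 52.6   
6  | sound | 32.9   
7  | co2   | 42.7   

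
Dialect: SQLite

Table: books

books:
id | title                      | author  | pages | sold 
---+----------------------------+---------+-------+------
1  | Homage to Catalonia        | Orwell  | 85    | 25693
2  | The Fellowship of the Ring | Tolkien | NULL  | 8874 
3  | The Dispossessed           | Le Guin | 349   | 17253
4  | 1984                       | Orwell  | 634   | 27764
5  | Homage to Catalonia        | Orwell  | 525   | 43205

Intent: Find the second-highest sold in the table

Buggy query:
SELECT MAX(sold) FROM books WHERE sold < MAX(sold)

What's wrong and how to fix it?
Bug: MAX(sold) on the right of the comparison is an aggregate-in-WHERE error

Fix: Put the inner MAX in a scalar subquery

Corrected query:
SELECT MAX(sold) FROM books WHERE sold < (SELECT MAX(sold) FROM books)

Result:
MAX(sold)
---------
27764    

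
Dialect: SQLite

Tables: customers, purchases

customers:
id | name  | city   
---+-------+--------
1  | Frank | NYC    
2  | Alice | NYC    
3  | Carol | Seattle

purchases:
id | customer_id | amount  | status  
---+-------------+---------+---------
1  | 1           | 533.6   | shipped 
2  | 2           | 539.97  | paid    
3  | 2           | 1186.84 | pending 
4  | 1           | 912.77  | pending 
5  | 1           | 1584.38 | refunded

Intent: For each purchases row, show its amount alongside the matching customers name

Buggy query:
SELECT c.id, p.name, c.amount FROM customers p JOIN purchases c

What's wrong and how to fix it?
Bug: JOIN with no ON clause produces a cartesian product; every purchases row pairs with every customers row

Fix: Specify the join condition linking the foreign key to the parent id

Corrected query:
SELECT c.id, p.name, c.amount FROM customers p JOIN purchases c ON c.customer_id = p.id

Result:
id | name  | amount 
---+-------+--------
1  | Frank | 533.6  
2  | Alice | 539.97 
3  | Alice | 1186.84
4  | Frank | 912.77 
5  | Frank | 1584.38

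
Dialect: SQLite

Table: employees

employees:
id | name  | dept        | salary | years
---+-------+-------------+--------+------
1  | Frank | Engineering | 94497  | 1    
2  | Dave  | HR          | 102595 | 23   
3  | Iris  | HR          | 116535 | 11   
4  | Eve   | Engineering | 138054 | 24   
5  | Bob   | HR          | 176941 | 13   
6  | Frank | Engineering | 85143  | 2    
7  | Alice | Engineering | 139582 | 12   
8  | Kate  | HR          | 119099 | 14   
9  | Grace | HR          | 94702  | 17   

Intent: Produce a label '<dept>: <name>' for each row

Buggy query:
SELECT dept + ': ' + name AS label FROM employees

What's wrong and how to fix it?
Bug: '+' is numeric addition; on text columns SQLite converts them to 0 instead of concatenating

Fix: Replace + with || to concatenate text

Corrected query:
SELECT dept || ': ' || name AS label FROM employees

Result:
label             
------------------
Engineering: Frank
HR: Dave          
HR: Iris          
Engineering: Eve  
HR: Bob           
Engineering: Frank
Engineering: Alice
HR: Kate          
HR: Grace         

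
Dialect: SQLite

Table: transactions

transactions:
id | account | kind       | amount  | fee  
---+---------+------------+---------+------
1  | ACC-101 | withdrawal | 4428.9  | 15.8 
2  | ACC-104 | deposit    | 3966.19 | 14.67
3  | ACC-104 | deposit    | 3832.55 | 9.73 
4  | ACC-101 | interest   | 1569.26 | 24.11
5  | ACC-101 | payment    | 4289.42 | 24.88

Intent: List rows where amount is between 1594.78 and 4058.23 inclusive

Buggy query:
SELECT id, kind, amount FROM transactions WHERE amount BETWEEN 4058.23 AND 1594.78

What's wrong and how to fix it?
Bug: The bounds are reversed; BETWEEN a AND b requires a <= b to match anything

Fix: Write BETWEEN 1594.78 AND 4058.23

Corrected query:
SELECT id, kind, amount FROM transactions WHERE amount BETWEEN 1594.78 AND 4058.23

Result:
id | kind    | amount 
---+---------+--------
2  | deposit | 3966.19
3  | deposit | 3832.55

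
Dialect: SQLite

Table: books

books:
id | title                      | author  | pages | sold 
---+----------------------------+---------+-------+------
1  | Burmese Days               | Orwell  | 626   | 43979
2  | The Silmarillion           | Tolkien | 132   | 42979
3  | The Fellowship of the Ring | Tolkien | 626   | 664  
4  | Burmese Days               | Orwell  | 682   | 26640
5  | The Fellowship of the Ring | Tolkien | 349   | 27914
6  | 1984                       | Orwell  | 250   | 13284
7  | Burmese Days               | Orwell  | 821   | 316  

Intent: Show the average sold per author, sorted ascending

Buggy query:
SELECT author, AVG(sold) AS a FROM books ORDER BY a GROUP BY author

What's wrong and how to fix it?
Bug: GROUP BY must precede ORDER BY

Fix: Reorder: SELECT … FROM … GROUP BY … ORDER BY …

Corrected query:
SELECT author, AVG(sold) AS a FROM books GROUP BY author ORDER BY a

Result:
author  | a           
--------+-------------
Orwell  | 21054.75    
Tolkien | 23852.333333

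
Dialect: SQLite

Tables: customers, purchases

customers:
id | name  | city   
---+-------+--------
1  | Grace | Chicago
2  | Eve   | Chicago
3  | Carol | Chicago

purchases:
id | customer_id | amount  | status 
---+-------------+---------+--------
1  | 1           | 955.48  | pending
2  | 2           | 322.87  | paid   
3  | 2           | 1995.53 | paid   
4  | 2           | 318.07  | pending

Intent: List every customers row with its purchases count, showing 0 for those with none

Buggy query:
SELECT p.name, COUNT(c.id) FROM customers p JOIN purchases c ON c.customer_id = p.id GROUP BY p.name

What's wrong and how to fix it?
Bug: INNER JOIN drops customers rows that have no matching purchases rows

Fix: Use LEFT JOIN so parents without children still appear (COUNT(c.id) gives 0)

Corrected query:
SELECT p.name, COUNT(c.id) FROM customers p LEFT JOIN purchases c ON c.customer_id = p.id GROUP BY p.name

Result:
name  | COUNT(c.id)
------+------------
Carol | 0          
Eve   | 3          
Grace | 1          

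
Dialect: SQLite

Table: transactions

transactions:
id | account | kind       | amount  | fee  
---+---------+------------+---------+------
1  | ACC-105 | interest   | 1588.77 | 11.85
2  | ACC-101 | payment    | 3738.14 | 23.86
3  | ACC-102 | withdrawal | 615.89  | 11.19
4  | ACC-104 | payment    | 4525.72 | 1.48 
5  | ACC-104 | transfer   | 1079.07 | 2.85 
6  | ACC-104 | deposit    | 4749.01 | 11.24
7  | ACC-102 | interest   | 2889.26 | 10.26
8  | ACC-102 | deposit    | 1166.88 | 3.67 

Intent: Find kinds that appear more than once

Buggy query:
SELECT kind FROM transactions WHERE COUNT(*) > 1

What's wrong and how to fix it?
Bug: WHERE can't reference COUNT(*); aggregates are computed after WHERE

Fix: Group first, then use HAVING for the count condition

Corrected query:
SELECT kind FROM transactions GROUP BY kind HAVING COUNT(*) > 1

Result:
kind    
--------
deposit 
interest
payment 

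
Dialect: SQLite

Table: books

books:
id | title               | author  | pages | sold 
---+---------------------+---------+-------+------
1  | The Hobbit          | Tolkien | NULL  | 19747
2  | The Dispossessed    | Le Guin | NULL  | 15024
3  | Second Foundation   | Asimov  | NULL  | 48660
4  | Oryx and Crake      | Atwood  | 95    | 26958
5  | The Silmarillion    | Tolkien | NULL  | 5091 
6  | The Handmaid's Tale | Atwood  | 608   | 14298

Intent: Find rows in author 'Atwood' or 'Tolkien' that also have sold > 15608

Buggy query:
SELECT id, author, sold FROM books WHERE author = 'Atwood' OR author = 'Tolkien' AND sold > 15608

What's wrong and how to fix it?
Bug: AND binds tighter than OR, so this parses as author = 'Atwood' OR (author = 'Tolkien' AND sold > 15608)

Fix: Add parentheses around the OR so the AND applies to both alternatives

Corrected query:
SELECT id, author, sold FROM books WHERE (author = 'Atwood' OR author = 'Tolkien') AND sold > 15608

Result:
id | author  | sold 
---+---------+------
1  | Tolkien | 19747
4  | Atwood  | 26958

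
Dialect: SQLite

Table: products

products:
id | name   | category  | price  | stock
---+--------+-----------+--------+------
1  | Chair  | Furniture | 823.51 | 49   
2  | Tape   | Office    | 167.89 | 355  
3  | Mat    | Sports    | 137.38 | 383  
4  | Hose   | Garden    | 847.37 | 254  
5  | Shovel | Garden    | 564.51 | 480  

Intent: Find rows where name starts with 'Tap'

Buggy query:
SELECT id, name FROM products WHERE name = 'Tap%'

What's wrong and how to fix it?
Bug: Wildcards only work with LIKE; '=' treats '%' as a literal character

Fix: Use LIKE for wildcard pattern matching

Corrected query:
SELECT id, name FROM products WHERE name LIKE 'Tap%'

Result:
id | name
---+-----
2  | Tape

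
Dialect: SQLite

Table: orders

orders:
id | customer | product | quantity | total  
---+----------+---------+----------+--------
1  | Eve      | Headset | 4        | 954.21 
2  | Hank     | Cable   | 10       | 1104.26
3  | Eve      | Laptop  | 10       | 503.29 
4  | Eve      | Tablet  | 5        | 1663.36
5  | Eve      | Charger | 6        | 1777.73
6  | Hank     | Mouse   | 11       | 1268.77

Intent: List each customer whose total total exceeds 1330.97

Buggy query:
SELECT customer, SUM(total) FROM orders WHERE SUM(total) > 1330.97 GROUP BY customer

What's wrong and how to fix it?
Bug: Aggregate functions cannot appear in a WHERE clause

Fix: Move the aggregate condition to a HAVING clause

Corrected query:
SELECT customer, SUM(total) FROM orders GROUP BY customer HAVING SUM(total) > 1330.97

Result:
customer | SUM(total)
---------+-----------
Eve      | 4898.59   
Hank     | 2373.03   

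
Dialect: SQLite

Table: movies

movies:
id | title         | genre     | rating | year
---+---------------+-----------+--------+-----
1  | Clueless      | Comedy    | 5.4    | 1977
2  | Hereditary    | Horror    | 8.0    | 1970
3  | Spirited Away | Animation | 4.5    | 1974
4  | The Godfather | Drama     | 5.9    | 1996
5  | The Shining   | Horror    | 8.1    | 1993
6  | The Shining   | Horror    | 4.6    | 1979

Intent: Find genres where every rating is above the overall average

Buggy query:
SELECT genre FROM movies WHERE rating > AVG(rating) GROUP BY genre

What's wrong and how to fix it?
Bug: AVG() is an aggregate; it can't sit directly in WHERE

Fix: Compute the overall average in a scalar subquery and compare each group's MIN against it in HAVING

Corrected query:
SELECT genre FROM movies GROUP BY genre HAVING MIN(rating) > (SELECT AVG(rating) FROM movies)

Result:
(no rows)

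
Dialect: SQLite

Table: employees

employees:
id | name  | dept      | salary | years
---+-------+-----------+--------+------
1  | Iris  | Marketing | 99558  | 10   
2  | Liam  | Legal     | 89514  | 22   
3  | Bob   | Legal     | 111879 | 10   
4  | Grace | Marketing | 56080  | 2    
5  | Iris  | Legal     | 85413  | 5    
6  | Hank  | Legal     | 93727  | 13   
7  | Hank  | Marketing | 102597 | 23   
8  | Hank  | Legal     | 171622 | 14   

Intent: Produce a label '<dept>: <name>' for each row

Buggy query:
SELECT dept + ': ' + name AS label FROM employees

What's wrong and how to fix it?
Bug: '+' is numeric addition; on text columns SQLite converts them to 0 instead of concatenating

Fix: Use the || operator for string concatenation

Corrected query:
SELECT dept || ': ' || name AS label FROM employees

Result:
label           
----------------
Marketing: Iris 
Legal: Liam     
Legal: Bob      
Marketing: Grace
Legal: Iris     
Legal: Hank     
Marketing: Hank 
Legal: Hank     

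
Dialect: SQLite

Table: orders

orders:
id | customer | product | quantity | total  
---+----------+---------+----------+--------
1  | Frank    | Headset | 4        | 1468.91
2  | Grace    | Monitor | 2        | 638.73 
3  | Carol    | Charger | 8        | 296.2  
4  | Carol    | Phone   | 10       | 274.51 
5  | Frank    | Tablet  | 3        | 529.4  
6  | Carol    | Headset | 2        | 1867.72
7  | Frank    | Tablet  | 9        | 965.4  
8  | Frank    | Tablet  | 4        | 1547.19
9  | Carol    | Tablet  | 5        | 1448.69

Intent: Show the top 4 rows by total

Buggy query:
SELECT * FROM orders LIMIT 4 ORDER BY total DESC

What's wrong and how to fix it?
Bug: LIMIT must come after ORDER BY

Fix: Sort with ORDER BY, then apply LIMIT

Corrected query:
SELECT * FROM orders ORDER BY total DESC LIMIT 4

Result:
id | customer | product | quantity | total  
---+----------+---------+----------+--------
6  | Carol    | Headset | 2        | 1867.72
8  | Frank    | Tablet  | 4        | 1547.19
1  | Frank    | Headset | 4        | 1468.91
9  | Carol    | Tablet  | 5        | 1448.69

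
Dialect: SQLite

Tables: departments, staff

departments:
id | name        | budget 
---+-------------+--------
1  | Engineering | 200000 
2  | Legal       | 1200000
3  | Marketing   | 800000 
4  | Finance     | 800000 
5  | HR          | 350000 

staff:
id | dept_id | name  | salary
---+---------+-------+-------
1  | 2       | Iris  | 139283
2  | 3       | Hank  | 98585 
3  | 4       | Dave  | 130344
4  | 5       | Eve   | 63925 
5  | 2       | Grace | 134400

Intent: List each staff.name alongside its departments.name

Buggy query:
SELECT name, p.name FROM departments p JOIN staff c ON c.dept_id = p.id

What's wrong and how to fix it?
Bug: 'name' exists in both joined tables, so the database can't tell which one is meant

Fix: Prefix ambiguous columns with the table alias

Corrected query:
SELECT c.name, p.name FROM departments p JOIN staff c ON c.dept_id = p.id

Result:
name  | name     
------+----------
Iris  | Legal    
Hank  | Marketing
Dave  | Finance  
Eve   | HR       
Grace | Legal    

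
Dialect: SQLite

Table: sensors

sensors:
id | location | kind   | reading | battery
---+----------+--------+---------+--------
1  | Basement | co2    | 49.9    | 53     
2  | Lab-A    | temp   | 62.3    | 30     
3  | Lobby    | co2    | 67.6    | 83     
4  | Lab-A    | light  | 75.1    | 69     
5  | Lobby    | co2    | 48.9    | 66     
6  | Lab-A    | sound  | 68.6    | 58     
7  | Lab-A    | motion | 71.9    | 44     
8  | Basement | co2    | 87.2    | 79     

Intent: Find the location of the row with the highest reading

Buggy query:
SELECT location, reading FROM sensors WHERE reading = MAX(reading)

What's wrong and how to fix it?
Bug: WHERE is evaluated per row; an aggregate over the whole table isn't defined there

Fix: Wrap MAX in a scalar subquery so WHERE compares against a single value

Corrected query:
SELECT location, reading FROM sensors WHERE reading = (SELECT MAX(reading) FROM sensors)

Result:
location | reading
---------+--------
Basement | 87.2   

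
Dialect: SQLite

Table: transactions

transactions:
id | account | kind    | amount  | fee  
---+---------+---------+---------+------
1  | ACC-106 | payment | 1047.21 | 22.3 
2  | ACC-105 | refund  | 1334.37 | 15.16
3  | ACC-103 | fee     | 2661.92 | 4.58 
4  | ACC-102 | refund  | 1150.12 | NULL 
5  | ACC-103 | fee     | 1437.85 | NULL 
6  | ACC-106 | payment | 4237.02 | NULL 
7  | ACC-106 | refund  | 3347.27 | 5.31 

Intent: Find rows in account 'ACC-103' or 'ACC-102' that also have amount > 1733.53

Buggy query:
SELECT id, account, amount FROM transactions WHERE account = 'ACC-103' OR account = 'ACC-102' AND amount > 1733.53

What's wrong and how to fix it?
Bug: AND binds tighter than OR, so this parses as account = 'ACC-103' OR (account = 'ACC-102' AND amount > 1733.53)

Fix: Group the OR with parentheses (or use IN), then AND the threshold

Corrected query:
SELECT id, account, amount FROM transactions WHERE (account = 'ACC-103' OR account = 'ACC-102') AND amount > 1733.53

Result:
id | account | amount 
---+---------+--------
3  | ACC-103 | 2661.92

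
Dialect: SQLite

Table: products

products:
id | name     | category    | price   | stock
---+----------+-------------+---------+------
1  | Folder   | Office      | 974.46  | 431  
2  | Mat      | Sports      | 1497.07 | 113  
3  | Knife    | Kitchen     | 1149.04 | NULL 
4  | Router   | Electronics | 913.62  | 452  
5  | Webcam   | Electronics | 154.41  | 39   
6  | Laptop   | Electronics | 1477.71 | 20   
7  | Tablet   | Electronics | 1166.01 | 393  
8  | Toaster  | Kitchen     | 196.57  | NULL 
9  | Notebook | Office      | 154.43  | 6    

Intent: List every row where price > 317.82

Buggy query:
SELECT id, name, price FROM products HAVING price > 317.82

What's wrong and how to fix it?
Bug: This is a non-aggregate query (no GROUP BY, no aggregates), so in SQLite the HAVING clause is invalid here; a row-level condition belongs in WHERE

Fix: Replace HAVING with WHERE since the condition applies to individual rows

Corrected query:
SELECT id, name, price FROM products WHERE price > 317.82

Result:
id | name   | price  
---+--------+--------
1  | Folder | 974.46 
2  | Mat    | 1497.07
3  | Knife  | 1149.04
4  | Router | 913.62 
6  | Laptop | 1477.71
7  | Tablet | 1166.01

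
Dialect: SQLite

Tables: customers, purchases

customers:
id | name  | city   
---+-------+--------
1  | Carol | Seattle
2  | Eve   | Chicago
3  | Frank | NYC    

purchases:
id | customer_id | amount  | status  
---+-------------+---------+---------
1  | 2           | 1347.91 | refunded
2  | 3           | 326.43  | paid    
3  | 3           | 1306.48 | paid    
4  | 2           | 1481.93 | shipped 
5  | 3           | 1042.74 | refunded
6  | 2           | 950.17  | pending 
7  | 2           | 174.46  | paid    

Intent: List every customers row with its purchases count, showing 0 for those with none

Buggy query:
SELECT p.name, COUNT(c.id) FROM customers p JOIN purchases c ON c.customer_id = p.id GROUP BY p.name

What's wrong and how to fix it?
Bug: INNER JOIN drops customers rows that have no matching purchases rows

Fix: Use LEFT JOIN so parents without children still appear (COUNT(c.id) gives 0)

Corrected query:
SELECT p.name, COUNT(c.id) FROM customers p LEFT JOIN purchases c ON c.customer_id = p.id GROUP BY p.name

Result:
name  | COUNT(c.id)
------+------------
Carol | 0          
Eve   | 4          
Frank | 3          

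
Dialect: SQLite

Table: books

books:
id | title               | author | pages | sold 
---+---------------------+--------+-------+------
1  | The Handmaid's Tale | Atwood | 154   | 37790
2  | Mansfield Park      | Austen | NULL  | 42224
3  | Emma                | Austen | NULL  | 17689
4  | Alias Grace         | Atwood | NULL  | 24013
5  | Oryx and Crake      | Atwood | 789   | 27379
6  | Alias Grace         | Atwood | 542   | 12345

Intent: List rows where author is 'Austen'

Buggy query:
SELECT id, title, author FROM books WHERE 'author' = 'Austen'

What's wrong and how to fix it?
Bug: 'author' in single quotes is a string literal, not the column; the comparison is literal-vs-literal and never true

Fix: Remove the quotes around the column name (or use double quotes for an identifier)

Corrected query:
SELECT id, title, author FROM books WHERE author = 'Austen'

Result:
id | title          | author
---+----------------+-------
2  | Mansfield Park | Austen
3  | Emma           | Austen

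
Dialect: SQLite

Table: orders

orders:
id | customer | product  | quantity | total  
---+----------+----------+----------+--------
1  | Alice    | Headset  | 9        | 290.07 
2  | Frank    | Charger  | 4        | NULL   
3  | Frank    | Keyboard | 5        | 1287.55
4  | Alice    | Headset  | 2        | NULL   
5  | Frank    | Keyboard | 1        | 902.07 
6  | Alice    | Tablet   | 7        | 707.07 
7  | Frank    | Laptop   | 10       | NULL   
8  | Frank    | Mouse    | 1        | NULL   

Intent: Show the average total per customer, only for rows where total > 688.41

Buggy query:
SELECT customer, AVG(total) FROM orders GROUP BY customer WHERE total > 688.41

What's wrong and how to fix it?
Bug: Row-level WHERE must come before GROUP BY in the clause order

Fix: Place WHERE between FROM and GROUP BY

Corrected query:
SELECT customer, AVG(total) FROM orders WHERE total > 688.41 GROUP BY customer

Result:
customer | AVG(total)
---------+-----------
Alice    | 707.07    
Frank    | 1094.81   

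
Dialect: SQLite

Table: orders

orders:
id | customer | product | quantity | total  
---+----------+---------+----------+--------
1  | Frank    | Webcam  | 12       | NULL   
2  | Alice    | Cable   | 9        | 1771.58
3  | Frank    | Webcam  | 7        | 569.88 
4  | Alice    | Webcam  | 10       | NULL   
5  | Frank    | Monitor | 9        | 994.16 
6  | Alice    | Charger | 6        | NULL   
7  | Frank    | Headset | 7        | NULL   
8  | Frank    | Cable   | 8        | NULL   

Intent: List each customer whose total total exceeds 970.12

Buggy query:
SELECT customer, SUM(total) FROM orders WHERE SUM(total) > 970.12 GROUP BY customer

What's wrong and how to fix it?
Bug: WHERE runs before GROUP BY, so aggregates aren't available there

Fix: Use HAVING (which filters groups after aggregation) instead of WHERE

Corrected query:
SELECT customer, SUM(total) FROM orders GROUP BY customer HAVING SUM(total) > 970.12

Result:
customer | SUM(total)
---------+-----------
Alice    | 1771.58   
Frank    | 1564.04   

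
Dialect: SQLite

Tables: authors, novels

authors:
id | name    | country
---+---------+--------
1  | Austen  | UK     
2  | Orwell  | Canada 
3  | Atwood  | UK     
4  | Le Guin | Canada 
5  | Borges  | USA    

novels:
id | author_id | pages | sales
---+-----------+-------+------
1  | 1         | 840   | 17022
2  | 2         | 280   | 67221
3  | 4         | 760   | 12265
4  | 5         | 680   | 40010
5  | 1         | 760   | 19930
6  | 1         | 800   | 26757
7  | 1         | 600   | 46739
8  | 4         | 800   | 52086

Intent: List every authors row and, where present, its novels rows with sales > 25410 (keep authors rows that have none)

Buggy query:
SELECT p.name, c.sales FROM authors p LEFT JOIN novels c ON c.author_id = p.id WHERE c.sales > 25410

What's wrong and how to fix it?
Bug: Filtering c.sales in WHERE discards the NULL rows produced by LEFT JOIN, turning it into an inner join

Fix: Move the right-table condition into the ON clause so unmatched parents are kept

Corrected query:
SELECT p.name, c.sales FROM authors p LEFT JOIN novels c ON c.author_id = p.id AND c.sales > 25410

Result:
name    | sales
--------+------
Austen  | 26757
Austen  | 46739
Orwell  | 67221
Atwood  | NULL 
Le Guin | 52086
Borges  | 40010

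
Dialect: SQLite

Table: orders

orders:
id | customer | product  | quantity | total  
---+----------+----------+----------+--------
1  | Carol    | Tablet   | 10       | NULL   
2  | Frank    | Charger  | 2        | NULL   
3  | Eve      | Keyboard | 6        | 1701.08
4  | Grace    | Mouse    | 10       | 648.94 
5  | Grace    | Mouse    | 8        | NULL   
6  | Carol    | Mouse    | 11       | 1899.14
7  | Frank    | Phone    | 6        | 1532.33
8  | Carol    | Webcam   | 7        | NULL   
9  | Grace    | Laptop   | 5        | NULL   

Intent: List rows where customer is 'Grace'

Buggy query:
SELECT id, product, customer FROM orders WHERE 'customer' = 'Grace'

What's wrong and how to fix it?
Bug: Single quotes denote string literals in SQL; the column name is being compared as a constant string

Fix: Reference the column as customer without single quotes

Corrected query:
SELECT id, product, customer FROM orders WHERE customer = 'Grace'

Result:
id | product | customer
---+---------+---------
4  | Mouse   | Grace   
5  | Mouse   | Grace   
9  | Laptop  | Grace   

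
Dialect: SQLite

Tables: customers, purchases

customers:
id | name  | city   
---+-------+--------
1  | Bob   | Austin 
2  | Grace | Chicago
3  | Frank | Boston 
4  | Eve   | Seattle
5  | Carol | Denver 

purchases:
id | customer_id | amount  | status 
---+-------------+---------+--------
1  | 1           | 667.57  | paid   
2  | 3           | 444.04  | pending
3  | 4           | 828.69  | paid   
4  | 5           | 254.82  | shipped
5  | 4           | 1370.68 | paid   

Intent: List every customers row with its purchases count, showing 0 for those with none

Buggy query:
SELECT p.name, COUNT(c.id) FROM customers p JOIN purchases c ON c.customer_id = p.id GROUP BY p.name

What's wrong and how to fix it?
Bug: INNER JOIN drops customers rows that have no matching purchases rows

Fix: Use LEFT JOIN so parents without children still appear (COUNT(c.id) gives 0)

Corrected query:
SELECT p.name, COUNT(c.id) FROM customers p LEFT JOIN purchases c ON c.customer_id = p.id GROUP BY p.name

Result:
name  | COUNT(c.id)
------+------------
Bob   | 1          
Carol | 1          
Eve   | 2          
Frank | 1          
Grace | 0          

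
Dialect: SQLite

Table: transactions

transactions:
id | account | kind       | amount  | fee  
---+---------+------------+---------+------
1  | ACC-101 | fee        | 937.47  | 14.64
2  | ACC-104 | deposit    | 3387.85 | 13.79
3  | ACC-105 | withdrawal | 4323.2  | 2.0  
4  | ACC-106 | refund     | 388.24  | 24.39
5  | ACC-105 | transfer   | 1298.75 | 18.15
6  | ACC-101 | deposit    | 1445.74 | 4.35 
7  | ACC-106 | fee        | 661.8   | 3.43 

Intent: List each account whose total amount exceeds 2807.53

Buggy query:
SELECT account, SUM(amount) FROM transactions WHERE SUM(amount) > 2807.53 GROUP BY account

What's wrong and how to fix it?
Bug: SUM(amount) is an aggregate, but WHERE filters rows before aggregation

Fix: Move the aggregate condition to a HAVING clause

Corrected query:
SELECT account, SUM(amount) FROM transactions GROUP BY account HAVING SUM(amount) > 2807.53

Result:
account | SUM(amount)
--------+------------
ACC-104 | 3387.85    
ACC-105 | 5621.95    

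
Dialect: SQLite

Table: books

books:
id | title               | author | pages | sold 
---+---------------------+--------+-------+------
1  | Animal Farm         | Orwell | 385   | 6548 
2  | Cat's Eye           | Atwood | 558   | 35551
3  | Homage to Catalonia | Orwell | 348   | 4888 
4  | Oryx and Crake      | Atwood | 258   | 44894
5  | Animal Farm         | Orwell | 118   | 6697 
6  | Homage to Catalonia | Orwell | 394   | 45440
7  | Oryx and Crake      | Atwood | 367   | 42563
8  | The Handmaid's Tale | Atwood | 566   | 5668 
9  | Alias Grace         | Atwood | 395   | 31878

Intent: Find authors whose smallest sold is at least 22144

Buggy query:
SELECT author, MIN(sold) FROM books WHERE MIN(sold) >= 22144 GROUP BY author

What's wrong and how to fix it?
Bug: MIN() in WHERE is a misuse of aggregate

Fix: Use HAVING for the per-group MIN condition

Corrected query:
SELECT author, MIN(sold) FROM books GROUP BY author HAVING MIN(sold) >= 22144

Result:
(no rows)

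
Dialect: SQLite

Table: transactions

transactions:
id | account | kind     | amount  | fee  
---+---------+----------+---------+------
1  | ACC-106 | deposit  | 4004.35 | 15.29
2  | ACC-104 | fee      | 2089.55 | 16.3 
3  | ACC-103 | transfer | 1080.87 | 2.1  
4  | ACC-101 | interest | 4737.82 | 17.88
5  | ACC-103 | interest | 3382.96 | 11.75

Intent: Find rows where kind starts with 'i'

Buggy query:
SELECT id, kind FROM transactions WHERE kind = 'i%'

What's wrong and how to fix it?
Bug: '=' compares the literal string including the % character; pattern matching needs LIKE

Fix: Replace '=' with LIKE so 'i%' is treated as a pattern

Corrected query:
SELECT id, kind FROM transactions WHERE kind LIKE 'i%'

Result:
id | kind    
---+---------
4  | interest
5  | interest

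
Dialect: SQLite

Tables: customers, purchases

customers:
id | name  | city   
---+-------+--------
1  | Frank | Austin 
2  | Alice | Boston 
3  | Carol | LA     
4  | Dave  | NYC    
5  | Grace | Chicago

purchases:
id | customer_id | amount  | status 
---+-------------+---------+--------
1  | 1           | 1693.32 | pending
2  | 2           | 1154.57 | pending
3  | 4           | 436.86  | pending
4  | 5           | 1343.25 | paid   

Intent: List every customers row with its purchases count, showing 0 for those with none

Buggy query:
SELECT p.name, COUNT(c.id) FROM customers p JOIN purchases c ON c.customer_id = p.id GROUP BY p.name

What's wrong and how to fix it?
Bug: An inner join excludes parents with zero children

Fix: Use LEFT JOIN so parents without children still appear (COUNT(c.id) gives 0)

Corrected query:
SELECT p.name, COUNT(c.id) FROM customers p LEFT JOIN purchases c ON c.customer_id = p.id GROUP BY p.name

Result:
name  | COUNT(c.id)
------+------------
Alice | 1          
Carol | 0          
Dave  | 1          
Frank | 1          
Grace | 1          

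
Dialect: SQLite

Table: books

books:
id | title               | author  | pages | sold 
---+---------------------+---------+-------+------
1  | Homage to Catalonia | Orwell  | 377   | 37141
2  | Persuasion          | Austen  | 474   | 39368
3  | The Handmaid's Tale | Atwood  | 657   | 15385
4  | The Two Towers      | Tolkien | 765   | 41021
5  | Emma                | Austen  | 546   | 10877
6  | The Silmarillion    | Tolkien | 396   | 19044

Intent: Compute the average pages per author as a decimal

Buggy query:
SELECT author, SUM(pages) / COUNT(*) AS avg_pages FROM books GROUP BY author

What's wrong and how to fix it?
Bug: Both operands are integers, so '/' performs integer division and truncates

Fix: Multiply by 1.0 (or CAST to REAL) to force floating-point division

Corrected query:
SELECT author, SUM(pages) * 1.0 / COUNT(*) AS avg_pages FROM books GROUP BY author

Result:
author  | avg_pages
--------+----------
Atwood  | 657      
Austen  | 510      
Orwell  | 377      
Tolkien | 580.5    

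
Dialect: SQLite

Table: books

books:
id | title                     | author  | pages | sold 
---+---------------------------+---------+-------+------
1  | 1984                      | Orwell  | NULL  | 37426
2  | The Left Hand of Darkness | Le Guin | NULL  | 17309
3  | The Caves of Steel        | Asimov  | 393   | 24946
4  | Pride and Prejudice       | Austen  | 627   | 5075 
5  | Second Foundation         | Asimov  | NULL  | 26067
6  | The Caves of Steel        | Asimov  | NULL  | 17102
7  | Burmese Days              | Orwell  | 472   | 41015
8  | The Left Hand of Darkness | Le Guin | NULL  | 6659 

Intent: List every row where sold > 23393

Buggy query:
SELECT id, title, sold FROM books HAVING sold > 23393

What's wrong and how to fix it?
Bug: This is a non-aggregate query (no GROUP BY, no aggregates), so in SQLite the HAVING clause is invalid here; a row-level condition belongs in WHERE

Fix: Replace HAVING with WHERE since the condition applies to individual rows

Corrected query:
SELECT id, title, sold FROM books WHERE sold > 23393

Result:
id | title              | sold 
---+--------------------+------
1  | 1984               | 37426
3  | The Caves of Steel | 24946
5  | Second Foundation  | 26067
7  | Burmese Days       | 41015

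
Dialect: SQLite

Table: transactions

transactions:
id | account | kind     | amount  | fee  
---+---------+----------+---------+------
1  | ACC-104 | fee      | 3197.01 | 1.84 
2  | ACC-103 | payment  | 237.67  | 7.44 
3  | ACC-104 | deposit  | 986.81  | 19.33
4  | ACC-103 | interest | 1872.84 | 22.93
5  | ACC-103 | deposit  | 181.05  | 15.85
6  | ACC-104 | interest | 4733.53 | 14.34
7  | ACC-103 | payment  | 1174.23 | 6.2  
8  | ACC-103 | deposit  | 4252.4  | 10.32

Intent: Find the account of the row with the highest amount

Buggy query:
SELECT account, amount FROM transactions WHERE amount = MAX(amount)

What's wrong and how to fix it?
Bug: WHERE is evaluated per row; an aggregate over the whole table isn't defined there

Fix: Use a subquery: WHERE amount = (SELECT MAX(amount) FROM transactions)

Corrected query:
SELECT account, amount FROM transactions WHERE amount = (SELECT MAX(amount) FROM transactions)

Result:
account | amount 
--------+--------
ACC-104 | 4733.53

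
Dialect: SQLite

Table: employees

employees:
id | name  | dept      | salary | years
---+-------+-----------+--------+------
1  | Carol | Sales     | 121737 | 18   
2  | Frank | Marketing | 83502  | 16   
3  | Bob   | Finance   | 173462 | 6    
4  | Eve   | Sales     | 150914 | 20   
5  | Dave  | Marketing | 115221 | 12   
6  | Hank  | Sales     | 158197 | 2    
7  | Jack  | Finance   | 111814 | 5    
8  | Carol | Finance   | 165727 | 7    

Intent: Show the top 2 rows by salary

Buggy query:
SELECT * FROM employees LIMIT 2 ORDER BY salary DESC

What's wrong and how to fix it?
Bug: LIMIT must come after ORDER BY

Fix: Swap the clauses: ORDER BY first, then LIMIT

Corrected query:
SELECT * FROM employees ORDER BY salary DESC LIMIT 2

Result:
id | name  | dept    | salary | years
---+-------+---------+--------+------
3  | Bob   | Finance | 173462 | 6    
8  | Carol | Finance | 165727 | 7    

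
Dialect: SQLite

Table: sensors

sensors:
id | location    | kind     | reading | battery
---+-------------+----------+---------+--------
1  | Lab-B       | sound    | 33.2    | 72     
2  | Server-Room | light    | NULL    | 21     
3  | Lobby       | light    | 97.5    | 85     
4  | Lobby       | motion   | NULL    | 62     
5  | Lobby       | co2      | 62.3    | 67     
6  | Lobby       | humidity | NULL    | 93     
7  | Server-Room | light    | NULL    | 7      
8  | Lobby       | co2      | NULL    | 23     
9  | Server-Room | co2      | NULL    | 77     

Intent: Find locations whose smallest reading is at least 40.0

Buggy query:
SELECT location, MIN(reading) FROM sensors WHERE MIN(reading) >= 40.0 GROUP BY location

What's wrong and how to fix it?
Bug: MIN() in WHERE is a misuse of aggregate

Fix: Use HAVING for the per-group MIN condition

Corrected query:
SELECT location, MIN(reading) FROM sensors GROUP BY location HAVING MIN(reading) >= 40.0

Result:
location | MIN(reading)
---------+-------------
Lobby    | 62.3        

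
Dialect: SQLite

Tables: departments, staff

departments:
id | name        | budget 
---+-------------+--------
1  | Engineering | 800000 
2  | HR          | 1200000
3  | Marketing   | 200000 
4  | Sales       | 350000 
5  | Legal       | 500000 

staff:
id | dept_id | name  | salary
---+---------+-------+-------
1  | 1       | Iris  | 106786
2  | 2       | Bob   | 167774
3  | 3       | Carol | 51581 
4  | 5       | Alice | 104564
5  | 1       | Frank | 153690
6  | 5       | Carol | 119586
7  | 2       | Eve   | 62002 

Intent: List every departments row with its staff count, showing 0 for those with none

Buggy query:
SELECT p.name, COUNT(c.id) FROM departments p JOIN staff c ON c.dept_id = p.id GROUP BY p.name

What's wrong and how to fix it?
Bug: An inner join excludes parents with zero children

Fix: Use LEFT JOIN so parents without children still appear (COUNT(c.id) gives 0)

Corrected query:
SELECT p.name, COUNT(c.id) FROM departments p LEFT JOIN staff c ON c.dept_id = p.id GROUP BY p.name

Result:
name        | COUNT(c.id)
------------+------------
Engineering | 2          
HR          | 2          
Legal       | 2          
Marketing   | 1          
Sales       | 0          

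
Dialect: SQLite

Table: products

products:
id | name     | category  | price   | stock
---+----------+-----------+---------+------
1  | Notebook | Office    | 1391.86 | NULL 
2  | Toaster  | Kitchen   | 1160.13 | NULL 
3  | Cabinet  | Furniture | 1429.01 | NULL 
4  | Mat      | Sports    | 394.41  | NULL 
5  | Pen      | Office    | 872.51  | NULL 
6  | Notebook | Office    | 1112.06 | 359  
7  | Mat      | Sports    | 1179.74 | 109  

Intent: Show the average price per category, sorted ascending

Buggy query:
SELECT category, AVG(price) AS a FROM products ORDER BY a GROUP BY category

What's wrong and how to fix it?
Bug: GROUP BY must precede ORDER BY

Fix: Move ORDER BY to the end, after GROUP BY

Corrected query:
SELECT category, AVG(price) AS a FROM products GROUP BY category ORDER BY a

Result:
category  | a          
----------+------------
Sports    | 787.075    
Office    | 1125.476667
Kitchen   | 1160.13    
Furniture | 1429.01    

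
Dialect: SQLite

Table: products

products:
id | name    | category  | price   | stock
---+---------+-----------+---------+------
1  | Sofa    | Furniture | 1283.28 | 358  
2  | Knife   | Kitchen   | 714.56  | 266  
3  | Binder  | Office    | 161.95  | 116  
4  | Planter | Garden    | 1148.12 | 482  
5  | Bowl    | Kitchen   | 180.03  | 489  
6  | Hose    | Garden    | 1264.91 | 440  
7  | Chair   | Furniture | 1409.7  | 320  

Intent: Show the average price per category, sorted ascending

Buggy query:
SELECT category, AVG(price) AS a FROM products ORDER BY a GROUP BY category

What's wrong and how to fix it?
Bug: GROUP BY must precede ORDER BY

Fix: Reorder: SELECT … FROM … GROUP BY … ORDER BY …

Corrected query:
SELECT category, AVG(price) AS a FROM products GROUP BY category ORDER BY a

Result:
category  | a       
----------+---------
Office    | 161.95  
Kitchen   | 447.295 
Garden    | 1206.515
Furniture | 1346.49 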